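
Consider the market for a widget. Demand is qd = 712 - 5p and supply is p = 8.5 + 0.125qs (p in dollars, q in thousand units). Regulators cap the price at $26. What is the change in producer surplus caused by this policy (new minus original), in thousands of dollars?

-9384

Rearranging supply gives qs = 8p - 68. Without the control the market clears where 712 - 5p = 8p - 68, i.e. p* = 60 and q* = 412.
Since 26 < 60, the ceiling is binding.
At p = 26: qd = 712 - 5·26 = 582 and qs = 8·26 - 68 = 140.
Producer surplus without the control is ½ · (60 - 8.5) · 412 = 10609.
With the ceiling, producers sell 140 units at 26, so PS = ½ · (26 - 8.5) · 140 = 1225.
Change in producer surplus = 1225 - 10609 = -9384.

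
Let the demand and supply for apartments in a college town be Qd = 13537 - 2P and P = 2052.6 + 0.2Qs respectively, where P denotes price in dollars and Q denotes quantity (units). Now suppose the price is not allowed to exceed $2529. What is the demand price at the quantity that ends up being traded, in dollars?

Rearranging supply gives Qs = 5P - 10263. In a free market, 13537 - 2P = 5P - 10263 gives the equilibrium P* = 3400, Q* = 6737.
Since 2529 < 3400, the ceiling is binding.
At P = 2529: Qd = 13537 - 2·2529 = 8479 and Qs = 5·2529 - 10263 = 2382.
Only 2382 units reach the market. On the demand curve, the marginal buyer's willingness to pay at Q = 2382 is (13537 - 2382)/2 = 5577.5.

5577.5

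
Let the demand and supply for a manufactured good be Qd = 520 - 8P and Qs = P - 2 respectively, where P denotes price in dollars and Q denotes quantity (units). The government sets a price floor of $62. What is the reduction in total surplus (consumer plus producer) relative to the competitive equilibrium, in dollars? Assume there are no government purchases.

576

Setting quantity demanded equal to quantity supplied, 520 - 8P = P - 2, gives P* = 58 and Q* = 56.
Because the floor (62) lies above the market-clearing price, it is binding.
At P = 62: Qd = 520 - 8·62 = 24 and Qs = 62 - 2 = 60.
Quantity traded falls to 24. At Q = 24 the demand price is (520 - 24)/8 = 62 and the supply price is 2 + 24 = 26.
Deadweight loss = ½ · (62 - 26) · (56 - 24) = ½ · 36 · 32 = 576.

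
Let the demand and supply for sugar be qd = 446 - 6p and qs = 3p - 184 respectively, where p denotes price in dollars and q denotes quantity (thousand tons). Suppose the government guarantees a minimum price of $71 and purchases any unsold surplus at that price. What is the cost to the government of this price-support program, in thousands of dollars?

Setting quantity demanded equal to quantity supplied, 446 - 6p = 3p - 184, gives p* = 70 and q* = 26.
The floor of 71 is above the equilibrium price 70, so it binds.
At p = 71: qd = 446 - 6·71 = 20 and qs = 3·71 - 184 = 29.
Surplus = qs - qd = 9.
Government expenditure = surplus × support price = 9 × 71 = 639.

639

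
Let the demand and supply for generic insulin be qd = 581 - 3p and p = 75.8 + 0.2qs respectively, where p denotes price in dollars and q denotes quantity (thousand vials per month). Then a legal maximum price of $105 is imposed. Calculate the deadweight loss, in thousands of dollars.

Rearranging supply gives qs = 5p - 379. Setting quantity demanded equal to quantity supplied, 581 - 3p = 5p - 379, gives p* = 120 and q* = 221.
The ceiling of 105 is below the equilibrium price 120, so it binds.
At p = 105: qd = 581 - 3·105 = 266 and qs = 5·105 - 379 = 146.
Quantity traded falls to 146. At q = 146 the demand price is (581 - 146)/3 = 145 and the supply price is (379 + 146)/5 = 105.
Deadweight loss = ½ · (145 - 105) · (221 - 146) = ½ · 40 · 75 = 1500.

1500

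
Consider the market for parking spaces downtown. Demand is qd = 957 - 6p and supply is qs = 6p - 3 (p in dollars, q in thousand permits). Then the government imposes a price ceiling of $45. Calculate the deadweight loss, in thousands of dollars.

Setting quantity demanded equal to quantity supplied, 957 - 6p = 6p - 3, gives p* = 80 and q* = 477.
Because the ceiling (45) lies below the market-clearing price, it is binding.
At p = 45: qd = 957 - 6·45 = 687 and qs = 6·45 - 3 = 267.
Quantity traded falls to 267. At q = 267 the demand price is (957 - 267)/6 = 115 and the supply price is (3 + 267)/6 = 45.
Deadweight loss = ½ · (115 - 45) · (477 - 267) = ½ · 70 · 210 = 7350.

7350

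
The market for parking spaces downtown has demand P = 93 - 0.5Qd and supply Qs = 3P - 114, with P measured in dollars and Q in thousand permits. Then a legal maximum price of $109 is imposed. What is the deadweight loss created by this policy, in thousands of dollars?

0

Rearranging demand gives Qd = 186 - 2P. In a free market, 186 - 2P = 3P - 114 gives the equilibrium P* = 60, Q* = 66.
The ceiling of 109 is above the equilibrium price 60, so it is not binding; the market clears at P* = 60, Q* = 66.
Since the control does not bind, no trades are prevented and deadweight loss is zero.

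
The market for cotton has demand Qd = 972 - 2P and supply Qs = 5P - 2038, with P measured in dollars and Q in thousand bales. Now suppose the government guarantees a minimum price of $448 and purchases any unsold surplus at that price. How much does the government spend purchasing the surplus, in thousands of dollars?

Setting quantity demanded equal to quantity supplied, 972 - 2P = 5P - 2038, gives P* = 430 and Q* = 112.
Since 448 > 430, the floor is binding.
At P = 448: Qd = 972 - 2·448 = 76 and Qs = 5·448 - 2038 = 202.
Surplus = Qs - Qd = 126.
Government expenditure = surplus × support price = 126 × 448 = 56448.

56448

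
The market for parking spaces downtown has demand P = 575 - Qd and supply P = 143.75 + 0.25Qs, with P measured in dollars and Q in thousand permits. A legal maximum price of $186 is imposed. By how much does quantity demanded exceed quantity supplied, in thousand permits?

220

Rearranging demand gives Qd = 575 - P; rearranging supply gives Qs = 4P - 575. Equilibrium: 575 - P = 4P - 575, so 1150 = 5P and P* = 230, Q* = 345.
Because the ceiling (186) lies below the market-clearing price, it is binding.
At P = 186: Qd = 575 - 186 = 389 and Qs = 4·186 - 575 = 169.
Shortage = Qd - Qs = 389 - 169 = 220.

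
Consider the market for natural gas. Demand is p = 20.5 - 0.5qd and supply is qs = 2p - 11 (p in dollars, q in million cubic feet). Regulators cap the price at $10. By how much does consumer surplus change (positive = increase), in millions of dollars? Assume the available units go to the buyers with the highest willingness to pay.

Rearranging demand gives qd = 41 - 2p. Equilibrium: 41 - 2p = 2p - 11, so 52 = 4p and p* = 13, q* = 15.
Because the ceiling (10) lies below the market-clearing price, it is binding.
At p = 10: qd = 41 - 2·10 = 21 and qs = 2·10 - 11 = 9.
Consumer surplus without the control is ½ · (20.5 - 13) · 15 = 56.25.
With the ceiling, 9 units are sold at 10 (assume they go to the highest-value buyers). The demand price at q = 9 is 16, so CS = ½ · [(20.5 - 10) + (16 - 10)] · 9 = 74.25.
Change in consumer surplus = 74.25 - 56.25 = 18.

18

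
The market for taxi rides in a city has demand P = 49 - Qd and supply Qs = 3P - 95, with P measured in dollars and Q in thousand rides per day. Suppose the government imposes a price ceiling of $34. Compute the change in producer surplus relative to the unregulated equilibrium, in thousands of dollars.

-20

Rearranging demand gives Qd = 49 - P. Equilibrium: 49 - P = 3P - 95, so 144 = 4P and P* = 36, Q* = 13.
Because the ceiling (34) lies below the market-clearing price, it is binding.
At P = 34: Qd = 49 - 34 = 15 and Qs = 3·34 - 95 = 7.
Producer surplus without the control is ½ · (36 - 95/3) · 13 = 169/6.
With the ceiling, producers sell 7 units at 34, so PS = ½ · (34 - 95/3) · 7 = 49/6.
Change in producer surplus = 49/6 - 169/6 = -20.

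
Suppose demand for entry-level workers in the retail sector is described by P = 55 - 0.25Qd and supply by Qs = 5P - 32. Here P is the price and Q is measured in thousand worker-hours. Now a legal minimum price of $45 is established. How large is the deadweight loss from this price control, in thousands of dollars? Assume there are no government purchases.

Rearranging demand gives Qd = 220 - 4P. Equilibrium: 220 - 4P = 5P - 32, so 252 = 9P and P* = 28, Q* = 108.
The floor of 45 is above the equilibrium price 28, so it binds.
At P = 45: Qd = 220 - 4·45 = 40 and Qs = 5·45 - 32 = 193.
Quantity traded falls to 40. At Q = 40 the demand price is (220 - 40)/4 = 45 and the supply price is (32 + 40)/5 = 14.4.
Deadweight loss = ½ · (45 - 14.4) · (108 - 40) = ½ · 30.6 · 68 = 1040.4.

1040.4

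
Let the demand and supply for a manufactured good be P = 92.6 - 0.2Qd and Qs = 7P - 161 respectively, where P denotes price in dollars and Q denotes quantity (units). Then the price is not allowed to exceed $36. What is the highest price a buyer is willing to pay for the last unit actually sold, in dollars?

Rearranging demand gives Qd = 463 - 5P. Equilibrium: 463 - 5P = 7P - 161, so 624 = 12P and P* = 52, Q* = 203.
Because the ceiling (36) lies below the market-clearing price, it is binding.
At P = 36: Qd = 463 - 5·36 = 283 and Qs = 7·36 - 161 = 91.
Only 91 units reach the market. On the demand curve, the marginal buyer's willingness to pay at Q = 91 is (463 - 91)/5 = 74.4.

74.4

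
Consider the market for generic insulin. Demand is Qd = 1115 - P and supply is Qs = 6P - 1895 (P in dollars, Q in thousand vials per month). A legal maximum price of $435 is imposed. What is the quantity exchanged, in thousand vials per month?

685

Setting quantity demanded equal to quantity supplied, 1115 - P = 6P - 1895, gives P* = 430 and Q* = 685.
Since 435 is above P* = 430, the ceiling does not bind and the free-market outcome prevails.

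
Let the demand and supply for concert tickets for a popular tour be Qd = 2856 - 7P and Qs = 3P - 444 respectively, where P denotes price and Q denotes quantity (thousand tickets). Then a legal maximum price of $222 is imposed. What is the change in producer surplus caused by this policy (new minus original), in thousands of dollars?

Setting quantity demanded equal to quantity supplied, 2856 - 7P = 3P - 444, gives P* = 330 and Q* = 546.
The ceiling of 222 is below the equilibrium price 330, so it binds.
At P = 222: Qd = 2856 - 7·222 = 1302 and Qs = 3·222 - 444 = 222.
Producer surplus without the control is ½ · (330 - 148) · 546 = 49686.
With the ceiling, producers sell 222 units at 222, so PS = ½ · (222 - 148) · 222 = 8214.
Change in producer surplus = 8214 - 49686 = -41472.

-41472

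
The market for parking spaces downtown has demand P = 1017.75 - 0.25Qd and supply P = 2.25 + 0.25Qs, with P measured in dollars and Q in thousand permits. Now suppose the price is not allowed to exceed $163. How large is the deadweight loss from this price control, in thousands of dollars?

Rearranging demand gives Qd = 4071 - 4P; rearranging supply gives Qs = 4P - 9. Setting quantity demanded equal to quantity supplied, 4071 - 4P = 4P - 9, gives P* = 510 and Q* = 2031.
Because the ceiling (163) lies below the market-clearing price, it is binding.
At P = 163: Qd = 4071 - 4·163 = 3419 and Qs = 4·163 - 9 = 643.
Quantity traded falls to 643. At Q = 643 the demand price is (4071 - 643)/4 = 857 and the supply price is (9 + 643)/4 = 163.
Deadweight loss = ½ · (857 - 163) · (2031 - 643) = ½ · 694 · 1388 = 481636.

481636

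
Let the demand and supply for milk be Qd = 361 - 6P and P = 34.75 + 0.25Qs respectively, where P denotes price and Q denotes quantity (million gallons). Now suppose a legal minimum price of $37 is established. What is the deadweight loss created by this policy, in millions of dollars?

Rearranging supply gives Qs = 4P - 139. Equilibrium: 361 - 6P = 4P - 139, so 500 = 10P and P* = 50, Q* = 61.
Since 37 is below P* = 50, the floor does not bind and the free-market outcome prevails.
Since the control does not bind, no trades are prevented and deadweight loss is zero.

0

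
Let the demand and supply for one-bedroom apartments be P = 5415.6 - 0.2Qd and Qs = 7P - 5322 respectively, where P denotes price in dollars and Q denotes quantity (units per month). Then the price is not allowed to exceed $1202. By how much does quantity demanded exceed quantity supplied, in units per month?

17976

Rearranging demand gives Qd = 27078 - 5P. In a free market, 27078 - 5P = 7P - 5322 gives the equilibrium P* = 2700, Q* = 13578.
The ceiling of 1202 is below the equilibrium price 2700, so it binds.
At P = 1202: Qd = 27078 - 5·1202 = 21068 and Qs = 7·1202 - 5322 = 3092.
Shortage = Qd - Qs = 21068 - 3092 = 17976.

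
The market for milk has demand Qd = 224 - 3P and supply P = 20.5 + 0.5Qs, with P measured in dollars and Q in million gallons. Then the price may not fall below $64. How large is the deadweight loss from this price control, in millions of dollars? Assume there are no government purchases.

453.75

Rearranging supply gives Qs = 2P - 41. Setting quantity demanded equal to quantity supplied, 224 - 3P = 2P - 41, gives P* = 53 and Q* = 65.
Since 64 > 53, the floor is binding.
At P = 64: Qd = 224 - 3·64 = 32 and Qs = 2·64 - 41 = 87.
Quantity traded falls to 32. At Q = 32 the demand price is (224 - 32)/3 = 64 and the supply price is (41 + 32)/2 = 36.5.
Deadweight loss = ½ · (64 - 36.5) · (65 - 32) = ½ · 27.5 · 33 = 453.75.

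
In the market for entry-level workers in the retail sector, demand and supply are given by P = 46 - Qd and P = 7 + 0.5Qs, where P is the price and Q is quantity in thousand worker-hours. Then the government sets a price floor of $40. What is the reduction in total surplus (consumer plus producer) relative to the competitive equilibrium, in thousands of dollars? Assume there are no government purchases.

300

Rearranging demand gives Qd = 46 - P; rearranging supply gives Qs = 2P - 14. Equilibrium: 46 - P = 2P - 14, so 60 = 3P and P* = 20, Q* = 26.
Because the floor (40) lies above the market-clearing price, it is binding.
At P = 40: Qd = 46 - 40 = 6 and Qs = 2·40 - 14 = 66.
Quantity traded falls to 6. At Q = 6 the demand price is 46 - 6 = 40 and the supply price is (14 + 6)/2 = 10.
Deadweight loss = ½ · (40 - 10) · (26 - 6) = ½ · 30 · 20 = 300.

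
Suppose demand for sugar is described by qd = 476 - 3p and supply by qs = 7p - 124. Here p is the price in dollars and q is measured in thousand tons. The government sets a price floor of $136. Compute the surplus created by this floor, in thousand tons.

Setting quantity demanded equal to quantity supplied, 476 - 3p = 7p - 124, gives p* = 60 and q* = 296.
Since 136 > 60, the floor is binding.
At p = 136: qd = 476 - 3·136 = 68 and qs = 7·136 - 124 = 828.
Surplus = qs - qd = 828 - 68 = 760.

760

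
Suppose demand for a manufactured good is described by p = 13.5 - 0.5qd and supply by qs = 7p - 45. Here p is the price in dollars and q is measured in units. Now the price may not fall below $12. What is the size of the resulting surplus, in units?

36

Rearranging demand gives qd = 27 - 2p. Without the control the market clears where 27 - 2p = 7p - 45, i.e. p* = 8 and q* = 11.
Because the floor (12) lies above the market-clearing price, it is binding.
At p = 12: qd = 27 - 2·12 = 3 and qs = 7·12 - 45 = 39.
Surplus = qs - qd = 39 - 3 = 36.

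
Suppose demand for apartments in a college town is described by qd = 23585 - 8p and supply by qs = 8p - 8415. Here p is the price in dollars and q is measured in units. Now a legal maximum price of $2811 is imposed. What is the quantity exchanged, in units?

7585

Without the control the market clears where 23585 - 8p = 8p - 8415, i.e. p* = 2000 and q* = 7585.
The ceiling of 2811 is above the equilibrium price 2000, so it is not binding; the market clears at p* = 2000, q* = 7585.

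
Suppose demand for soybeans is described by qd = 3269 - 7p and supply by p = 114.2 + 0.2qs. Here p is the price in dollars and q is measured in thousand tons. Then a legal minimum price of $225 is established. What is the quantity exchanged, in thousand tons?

1029

Rearranging supply gives qs = 5p - 571. Equilibrium: 3269 - 7p = 5p - 571, so 3840 = 12p and p* = 320, q* = 1029.
Since 225 is below p* = 320, the floor does not bind and the free-market outcome prevails.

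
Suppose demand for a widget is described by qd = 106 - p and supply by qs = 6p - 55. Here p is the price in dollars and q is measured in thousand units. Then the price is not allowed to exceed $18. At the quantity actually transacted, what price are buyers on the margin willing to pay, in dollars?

53

In a free market, 106 - p = 6p - 55 gives the equilibrium p* = 23, q* = 83.
The ceiling of 18 is below the equilibrium price 23, so it binds.
At p = 18: qd = 106 - 18 = 88 and qs = 6·18 - 55 = 53.
Only 53 units reach the market. On the demand curve, the marginal buyer's willingness to pay at q = 53 is (106 - 53) = 53.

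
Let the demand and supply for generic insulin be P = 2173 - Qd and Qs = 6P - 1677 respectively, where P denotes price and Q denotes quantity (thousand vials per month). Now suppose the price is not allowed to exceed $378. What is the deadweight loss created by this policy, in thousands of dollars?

Rearranging demand gives Qd = 2173 - P. Without the control the market clears where 2173 - P = 6P - 1677, i.e. P* = 550 and Q* = 1623.
Because the ceiling (378) lies below the market-clearing price, it is binding.
At P = 378: Qd = 2173 - 378 = 1795 and Qs = 6·378 - 1677 = 591.
Quantity traded falls to 591. At Q = 591 the demand price is 2173 - 591 = 1582 and the supply price is (1677 + 591)/6 = 378.
Deadweight loss = ½ · (1582 - 378) · (1623 - 591) = ½ · 1204 · 1032 = 621264.

621264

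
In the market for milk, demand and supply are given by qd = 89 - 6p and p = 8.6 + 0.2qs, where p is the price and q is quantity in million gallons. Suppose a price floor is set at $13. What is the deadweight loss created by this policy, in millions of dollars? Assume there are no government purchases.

6.6

Rearranging supply gives qs = 5p - 43. Equilibrium: 89 - 6p = 5p - 43, so 132 = 11p and p* = 12, q* = 17.
Because the floor (13) lies above the market-clearing price, it is binding.
At p = 13: qd = 89 - 6·13 = 11 and qs = 5·13 - 43 = 22.
Quantity traded falls to 11. At q = 11 the demand price is (89 - 11)/6 = 13 and the supply price is (43 + 11)/5 = 10.8.
Deadweight loss = ½ · (13 - 10.8) · (17 - 11) = ½ · 2.2 · 6 = 6.6.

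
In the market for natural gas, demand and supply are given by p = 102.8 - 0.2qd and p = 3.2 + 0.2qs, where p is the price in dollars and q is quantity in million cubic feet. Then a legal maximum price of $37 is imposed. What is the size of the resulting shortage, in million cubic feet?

160

Rearranging demand gives qd = 514 - 5p; rearranging supply gives qs = 5p - 16. Setting quantity demanded equal to quantity supplied, 514 - 5p = 5p - 16, gives p* = 53 and q* = 249.
Because the ceiling (37) lies below the market-clearing price, it is binding.
At p = 37: qd = 514 - 5·37 = 329 and qs = 5·37 - 16 = 169.
Shortage = qd - qs = 329 - 169 = 160.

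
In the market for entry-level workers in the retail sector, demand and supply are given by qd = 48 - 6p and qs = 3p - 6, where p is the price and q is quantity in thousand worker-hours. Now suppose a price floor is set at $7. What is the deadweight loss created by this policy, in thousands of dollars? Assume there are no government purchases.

9

Without the control the market clears where 48 - 6p = 3p - 6, i.e. p* = 6 and q* = 12.
Since 7 > 6, the floor is binding.
At p = 7: qd = 48 - 6·7 = 6 and qs = 3·7 - 6 = 15.
Quantity traded falls to 6. At q = 6 the demand price is (48 - 6)/6 = 7 and the supply price is (6 + 6)/3 = 4.
Deadweight loss = ½ · (7 - 4) · (12 - 6) = ½ · 3 · 6 = 9.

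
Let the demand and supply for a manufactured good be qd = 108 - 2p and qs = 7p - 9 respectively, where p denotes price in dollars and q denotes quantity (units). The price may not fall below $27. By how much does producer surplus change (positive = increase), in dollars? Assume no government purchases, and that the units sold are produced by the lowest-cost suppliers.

Equilibrium: 108 - 2p = 7p - 9, so 117 = 9p and p* = 13, q* = 82.
The floor of 27 is above the equilibrium price 13, so it binds.
At p = 27: qd = 108 - 2·27 = 54 and qs = 7·27 - 9 = 180.
Producer surplus without the control is ½ · (13 - 9/7) · 82 = 3362/7.
With the floor, 54 units are sold at 27. The supply price at q = 54 is 9, so PS = ½ · [(27 - 9/7) + (27 - 9)] · 54 = 8262/7.
Change in producer surplus = 8262/7 - 3362/7 = 700.

700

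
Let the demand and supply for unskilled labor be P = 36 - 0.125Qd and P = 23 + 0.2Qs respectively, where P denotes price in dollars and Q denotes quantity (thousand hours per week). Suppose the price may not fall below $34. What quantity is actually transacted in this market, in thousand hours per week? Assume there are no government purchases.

16

Rearranging demand gives Qd = 288 - 8P; rearranging supply gives Qs = 5P - 115. Equilibrium: 288 - 8P = 5P - 115, so 403 = 13P and P* = 31, Q* = 40.
Because the floor (34) lies above the market-clearing price, it is binding.
At P = 34: Qd = 288 - 8·34 = 16 and Qs = 5·34 - 115 = 55.
The quantity actually transacted is the short side, demand: 16.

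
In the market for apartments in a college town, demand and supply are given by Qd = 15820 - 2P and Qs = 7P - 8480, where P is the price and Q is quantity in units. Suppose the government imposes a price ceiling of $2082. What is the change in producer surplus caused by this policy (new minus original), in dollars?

Without the control the market clears where 15820 - 2P = 7P - 8480, i.e. P* = 2700 and Q* = 10420.
The ceiling of 2082 is below the equilibrium price 2700, so it binds.
At P = 2082: Qd = 15820 - 2·2082 = 11656 and Qs = 7·2082 - 8480 = 6094.
Producer surplus without the control is ½ · (2700 - 8480/7) · 10420 = 54288200/7.
With the ceiling, producers sell 6094 units at 2082, so PS = ½ · (2082 - 8480/7) · 6094 = 18568418/7.
Change in producer surplus = 18568418/7 - 54288200/7 = -5102826.

-5102826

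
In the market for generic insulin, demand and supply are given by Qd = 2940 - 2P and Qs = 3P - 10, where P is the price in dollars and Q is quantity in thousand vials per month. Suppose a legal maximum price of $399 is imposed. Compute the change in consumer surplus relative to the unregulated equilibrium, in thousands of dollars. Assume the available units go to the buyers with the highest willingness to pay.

Without the control the market clears where 2940 - 2P = 3P - 10, i.e. P* = 590 and Q* = 1760.
Because the ceiling (399) lies below the market-clearing price, it is binding.
At P = 399: Qd = 2940 - 2·399 = 2142 and Qs = 3·399 - 10 = 1187.
Consumer surplus without the control is ½ · (1470 - 590) · 1760 = 774400.
With the ceiling, 1187 units are sold at 399 (assume they go to the highest-value buyers). The demand price at Q = 1187 is 876.5, so CS = ½ · [(1470 - 399) + (876.5 - 399)] · 1187 = 919034.75.
Change in consumer surplus = 919034.75 - 774400 = 144634.75.

144634.75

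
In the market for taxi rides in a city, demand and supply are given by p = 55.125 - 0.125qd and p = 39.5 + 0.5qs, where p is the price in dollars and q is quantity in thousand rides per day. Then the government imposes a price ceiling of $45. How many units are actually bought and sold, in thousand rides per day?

Rearranging demand gives qd = 441 - 8p; rearranging supply gives qs = 2p - 79. Without the control the market clears where 441 - 8p = 2p - 79, i.e. p* = 52 and q* = 25.
Because the ceiling (45) lies below the market-clearing price, it is binding.
At p = 45: qd = 441 - 8·45 = 81 and qs = 2·45 - 79 = 11.
The quantity actually transacted is the short side, supply: 11.

11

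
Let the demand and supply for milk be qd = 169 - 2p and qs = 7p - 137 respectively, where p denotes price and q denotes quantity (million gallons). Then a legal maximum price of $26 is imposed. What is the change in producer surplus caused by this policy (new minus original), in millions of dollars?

Setting quantity demanded equal to quantity supplied, 169 - 2p = 7p - 137, gives p* = 34 and q* = 101.
Because the ceiling (26) lies below the market-clearing price, it is binding.
At p = 26: qd = 169 - 2·26 = 117 and qs = 7·26 - 137 = 45.
Producer surplus without the control is ½ · (34 - 137/7) · 101 = 10201/14.
With the ceiling, producers sell 45 units at 26, so PS = ½ · (26 - 137/7) · 45 = 2025/14.
Change in producer surplus = 2025/14 - 10201/14 = -584.

-584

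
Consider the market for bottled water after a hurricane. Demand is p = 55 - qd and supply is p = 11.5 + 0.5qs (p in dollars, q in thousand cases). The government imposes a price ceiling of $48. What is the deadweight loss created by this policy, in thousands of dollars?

0

Rearranging demand gives qd = 55 - p; rearranging supply gives qs = 2p - 23. Equilibrium: 55 - p = 2p - 23, so 78 = 3p and p* = 26, q* = 29.
Since 48 is above p* = 26, the ceiling does not bind and the free-market outcome prevails.
Since the control does not bind, no trades are prevented and deadweight loss is zero.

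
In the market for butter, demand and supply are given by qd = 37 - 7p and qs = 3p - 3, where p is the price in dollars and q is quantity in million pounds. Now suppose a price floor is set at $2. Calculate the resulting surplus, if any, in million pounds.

0

Without the control the market clears where 37 - 7p = 3p - 3, i.e. p* = 4 and q* = 9.
Since 2 is below p* = 4, the floor does not bind and the free-market outcome prevails.
Since the control does not bind, there is no surplus.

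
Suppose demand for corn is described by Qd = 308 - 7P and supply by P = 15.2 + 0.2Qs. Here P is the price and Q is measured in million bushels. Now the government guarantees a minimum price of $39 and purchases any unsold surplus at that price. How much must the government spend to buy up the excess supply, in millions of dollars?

3276

Rearranging supply gives Qs = 5P - 76. Equilibrium: 308 - 7P = 5P - 76, so 384 = 12P and P* = 32, Q* = 84.
The floor of 39 is above the equilibrium price 32, so it binds.
At P = 39: Qd = 308 - 7·39 = 35 and Qs = 5·39 - 76 = 119.
Surplus = Qs - Qd = 84.
Government expenditure = surplus × support price = 84 × 39 = 3276.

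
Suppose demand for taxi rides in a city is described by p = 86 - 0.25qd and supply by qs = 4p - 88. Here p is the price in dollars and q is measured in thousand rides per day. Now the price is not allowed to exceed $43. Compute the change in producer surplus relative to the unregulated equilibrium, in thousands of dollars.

Rearranging demand gives qd = 344 - 4p. Without the control the market clears where 344 - 4p = 4p - 88, i.e. p* = 54 and q* = 128.
The ceiling of 43 is below the equilibrium price 54, so it binds.
At p = 43: qd = 344 - 4·43 = 172 and qs = 4·43 - 88 = 84.
Producer surplus without the control is ½ · (54 - 22) · 128 = 2048.
With the ceiling, producers sell 84 units at 43, so PS = ½ · (43 - 22) · 84 = 882.
Change in producer surplus = 882 - 2048 = -1166.

-1166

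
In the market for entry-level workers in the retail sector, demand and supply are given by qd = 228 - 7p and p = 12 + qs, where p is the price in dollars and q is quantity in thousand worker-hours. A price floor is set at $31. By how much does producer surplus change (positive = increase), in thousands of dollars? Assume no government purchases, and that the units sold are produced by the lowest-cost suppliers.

-13.5

Rearranging supply gives qs = p - 12. Without the control the market clears where 228 - 7p = p - 12, i.e. p* = 30 and q* = 18.
Because the floor (31) lies above the market-clearing price, it is binding.
At p = 31: qd = 228 - 7·31 = 11 and qs = 31 - 12 = 19.
Producer surplus without the control is ½ · (30 - 12) · 18 = 162.
With the floor, 11 units are sold at 31. The supply price at q = 11 is 23, so PS = ½ · [(31 - 12) + (31 - 23)] · 11 = 148.5.
Change in producer surplus = 148.5 - 162 = -13.5.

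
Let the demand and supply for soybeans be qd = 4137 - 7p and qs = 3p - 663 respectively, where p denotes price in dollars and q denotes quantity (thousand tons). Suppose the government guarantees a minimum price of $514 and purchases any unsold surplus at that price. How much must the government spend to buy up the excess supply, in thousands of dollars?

Equilibrium: 4137 - 7p = 3p - 663, so 4800 = 10p and p* = 480, q* = 777.
Because the floor (514) lies above the market-clearing price, it is binding.
At p = 514: qd = 4137 - 7·514 = 539 and qs = 3·514 - 663 = 879.
Surplus = qs - qd = 340.
Government expenditure = surplus × support price = 340 × 514 = 174760.

174760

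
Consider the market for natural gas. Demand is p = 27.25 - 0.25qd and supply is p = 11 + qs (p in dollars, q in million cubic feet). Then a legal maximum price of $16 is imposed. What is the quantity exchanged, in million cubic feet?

Rearranging demand gives qd = 109 - 4p; rearranging supply gives qs = p - 11. Setting quantity demanded equal to quantity supplied, 109 - 4p = p - 11, gives p* = 24 and q* = 13.
The ceiling of 16 is below the equilibrium price 24, so it binds.
At p = 16: qd = 109 - 4·16 = 45 and qs = 16 - 11 = 5.
The quantity actually transacted is the short side, supply: 5.

5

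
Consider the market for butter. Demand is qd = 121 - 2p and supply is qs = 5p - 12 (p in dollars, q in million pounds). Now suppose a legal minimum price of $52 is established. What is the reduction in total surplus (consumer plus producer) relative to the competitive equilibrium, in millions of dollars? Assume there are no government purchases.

Equilibrium: 121 - 2p = 5p - 12, so 133 = 7p and p* = 19, q* = 83.
Because the floor (52) lies above the market-clearing price, it is binding.
At p = 52: qd = 121 - 2·52 = 17 and qs = 5·52 - 12 = 248.
Quantity traded falls to 17. At q = 17 the demand price is (121 - 17)/2 = 52 and the supply price is (12 + 17)/5 = 5.8.
Deadweight loss = ½ · (52 - 5.8) · (83 - 17) = ½ · 46.2 · 66 = 1524.6.

1524.6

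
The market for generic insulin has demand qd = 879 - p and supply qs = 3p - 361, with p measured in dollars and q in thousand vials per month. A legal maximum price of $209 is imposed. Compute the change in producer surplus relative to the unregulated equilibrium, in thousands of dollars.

In a free market, 879 - p = 3p - 361 gives the equilibrium p* = 310, q* = 569.
Since 209 < 310, the ceiling is binding.
At p = 209: qd = 879 - 209 = 670 and qs = 3·209 - 361 = 266.
Producer surplus without the control is ½ · (310 - 361/3) · 569 = 323761/6.
With the ceiling, producers sell 266 units at 209, so PS = ½ · (209 - 361/3) · 266 = 35378/3.
Change in producer surplus = 35378/3 - 323761/6 = -42167.5.

-42167.5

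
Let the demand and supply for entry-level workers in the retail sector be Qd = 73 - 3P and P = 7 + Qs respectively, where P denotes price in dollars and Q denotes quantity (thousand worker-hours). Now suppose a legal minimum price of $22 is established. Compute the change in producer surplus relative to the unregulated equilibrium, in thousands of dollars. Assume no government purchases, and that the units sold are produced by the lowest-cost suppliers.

Rearranging supply gives Qs = P - 7. Setting quantity demanded equal to quantity supplied, 73 - 3P = P - 7, gives P* = 20 and Q* = 13.
Since 22 > 20, the floor is binding.
At P = 22: Qd = 73 - 3·22 = 7 and Qs = 22 - 7 = 15.
Producer surplus without the control is ½ · (20 - 7) · 13 = 84.5.
With the floor, 7 units are sold at 22. The supply price at Q = 7 is 14, so PS = ½ · [(22 - 7) + (22 - 14)] · 7 = 80.5.
Change in producer surplus = 80.5 - 84.5 = -4.

-4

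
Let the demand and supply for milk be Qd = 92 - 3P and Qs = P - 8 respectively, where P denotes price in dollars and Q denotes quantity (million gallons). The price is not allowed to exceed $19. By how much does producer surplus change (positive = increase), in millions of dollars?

-84

Setting quantity demanded equal to quantity supplied, 92 - 3P = P - 8, gives P* = 25 and Q* = 17.
The ceiling of 19 is below the equilibrium price 25, so it binds.
At P = 19: Qd = 92 - 3·19 = 35 and Qs = 19 - 8 = 11.
Producer surplus without the control is ½ · (25 - 8) · 17 = 144.5.
With the ceiling, producers sell 11 units at 19, so PS = ½ · (19 - 8) · 11 = 60.5.
Change in producer surplus = 60.5 - 144.5 = -84.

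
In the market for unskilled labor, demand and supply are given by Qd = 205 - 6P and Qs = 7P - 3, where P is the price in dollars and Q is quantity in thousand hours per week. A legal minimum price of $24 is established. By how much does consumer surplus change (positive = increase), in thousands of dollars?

In a free market, 205 - 6P = 7P - 3 gives the equilibrium P* = 16, Q* = 109.
Since 24 > 16, the floor is binding.
At P = 24: Qd = 205 - 6·24 = 61 and Qs = 7·24 - 3 = 165.
Consumer surplus without the control is ½ · (205/6 - 16) · 109 = 11881/12.
With the floor, consumers buy 61 units at 24, so CS = ½ · (205/6 - 24) · 61 = 3721/12.
Change in consumer surplus = 3721/12 - 11881/12 = -680.

-680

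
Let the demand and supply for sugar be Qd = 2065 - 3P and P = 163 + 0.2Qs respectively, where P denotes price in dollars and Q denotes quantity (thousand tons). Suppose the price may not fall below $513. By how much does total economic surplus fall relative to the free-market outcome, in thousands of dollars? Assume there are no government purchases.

Rearranging supply gives Qs = 5P - 815. Setting quantity demanded equal to quantity supplied, 2065 - 3P = 5P - 815, gives P* = 360 and Q* = 985.
Since 513 > 360, the floor is binding.
At P = 513: Qd = 2065 - 3·513 = 526 and Qs = 5·513 - 815 = 1750.
Quantity traded falls to 526. At Q = 526 the demand price is (2065 - 526)/3 = 513 and the supply price is (815 + 526)/5 = 268.2.
Deadweight loss = ½ · (513 - 268.2) · (985 - 526) = ½ · 244.8 · 459 = 56181.6.

56181.6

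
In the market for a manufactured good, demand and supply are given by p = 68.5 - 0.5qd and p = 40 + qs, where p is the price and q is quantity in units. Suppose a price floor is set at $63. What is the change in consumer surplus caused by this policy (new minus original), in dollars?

-60

Rearranging demand gives qd = 137 - 2p; rearranging supply gives qs = p - 40. Without the control the market clears where 137 - 2p = p - 40, i.e. p* = 59 and q* = 19.
The floor of 63 is above the equilibrium price 59, so it binds.
At p = 63: qd = 137 - 2·63 = 11 and qs = 63 - 40 = 23.
Consumer surplus without the control is ½ · (68.5 - 59) · 19 = 90.25.
With the floor, consumers buy 11 units at 63, so CS = ½ · (68.5 - 63) · 11 = 30.25.
Change in consumer surplus = 30.25 - 90.25 = -60.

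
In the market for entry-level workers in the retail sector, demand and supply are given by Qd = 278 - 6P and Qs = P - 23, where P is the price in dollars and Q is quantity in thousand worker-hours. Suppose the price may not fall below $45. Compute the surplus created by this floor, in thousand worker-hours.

In a free market, 278 - 6P = P - 23 gives the equilibrium P* = 43, Q* = 20.
Because the floor (45) lies above the market-clearing price, it is binding.
At P = 45: Qd = 278 - 6·45 = 8 and Qs = 45 - 23 = 22.
Surplus = Qs - Qd = 22 - 8 = 14.

14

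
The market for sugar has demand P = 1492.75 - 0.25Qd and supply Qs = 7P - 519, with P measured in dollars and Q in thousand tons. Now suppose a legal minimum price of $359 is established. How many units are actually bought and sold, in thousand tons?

3611

Rearranging demand gives Qd = 5971 - 4P. Setting quantity demanded equal to quantity supplied, 5971 - 4P = 7P - 519, gives P* = 590 and Q* = 3611.
Since 359 is below P* = 590, the floor does not bind and the free-market outcome prevails.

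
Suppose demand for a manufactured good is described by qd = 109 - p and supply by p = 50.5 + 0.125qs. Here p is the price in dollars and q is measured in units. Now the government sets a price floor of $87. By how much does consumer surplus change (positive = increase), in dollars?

-1110

Rearranging supply gives qs = 8p - 404. In a free market, 109 - p = 8p - 404 gives the equilibrium p* = 57, q* = 52.
Because the floor (87) lies above the market-clearing price, it is binding.
At p = 87: qd = 109 - 87 = 22 and qs = 8·87 - 404 = 292.
Consumer surplus without the control is ½ · (109 - 57) · 52 = 1352.
With the floor, consumers buy 22 units at 87, so CS = ½ · (109 - 87) · 22 = 242.
Change in consumer surplus = 242 - 1352 = -1110.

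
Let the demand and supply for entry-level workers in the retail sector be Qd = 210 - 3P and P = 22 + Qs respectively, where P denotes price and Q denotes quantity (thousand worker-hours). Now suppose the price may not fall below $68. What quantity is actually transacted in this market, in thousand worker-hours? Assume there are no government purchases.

6

Rearranging supply gives Qs = P - 22. Equilibrium: 210 - 3P = P - 22, so 232 = 4P and P* = 58, Q* = 36.
The floor of 68 is above the equilibrium price 58, so it binds.
At P = 68: Qd = 210 - 3·68 = 6 and Qs = 68 - 22 = 46.
The quantity actually transacted is the short side, demand: 6.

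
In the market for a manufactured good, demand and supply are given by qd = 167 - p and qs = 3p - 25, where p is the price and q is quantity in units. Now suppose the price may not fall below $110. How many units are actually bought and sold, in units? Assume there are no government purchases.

57

In a free market, 167 - p = 3p - 25 gives the equilibrium p* = 48, q* = 119.
The floor of 110 is above the equilibrium price 48, so it binds.
At p = 110: qd = 167 - 110 = 57 and qs = 3·110 - 25 = 305.
The quantity actually transacted is the short side, demand: 57.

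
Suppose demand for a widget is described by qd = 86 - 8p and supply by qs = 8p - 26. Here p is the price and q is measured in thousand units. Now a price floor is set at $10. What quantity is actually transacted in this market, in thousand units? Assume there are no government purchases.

6

Without the control the market clears where 86 - 8p = 8p - 26, i.e. p* = 7 and q* = 30.
Since 10 > 7, the floor is binding.
At p = 10: qd = 86 - 8·10 = 6 and qs = 8·10 - 26 = 54.
The quantity actually transacted is the short side, demand: 6.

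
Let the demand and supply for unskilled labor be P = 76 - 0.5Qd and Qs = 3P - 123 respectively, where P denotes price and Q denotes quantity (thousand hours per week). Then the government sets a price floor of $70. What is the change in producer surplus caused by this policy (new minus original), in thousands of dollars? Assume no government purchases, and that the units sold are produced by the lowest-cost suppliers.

30

Rearranging demand gives Qd = 152 - 2P. Setting quantity demanded equal to quantity supplied, 152 - 2P = 3P - 123, gives P* = 55 and Q* = 42.
Since 70 > 55, the floor is binding.
At P = 70: Qd = 152 - 2·70 = 12 and Qs = 3·70 - 123 = 87.
Producer surplus without the control is ½ · (55 - 41) · 42 = 294.
With the floor, 12 units are sold at 70. The supply price at Q = 12 is 45, so PS = ½ · [(70 - 41) + (70 - 45)] · 12 = 324.
Change in producer surplus = 324 - 294 = 30.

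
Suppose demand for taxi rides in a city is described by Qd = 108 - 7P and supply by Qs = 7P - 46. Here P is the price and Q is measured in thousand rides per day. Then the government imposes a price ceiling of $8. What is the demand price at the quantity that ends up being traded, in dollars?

14

Setting quantity demanded equal to quantity supplied, 108 - 7P = 7P - 46, gives P* = 11 and Q* = 31.
Since 8 < 11, the ceiling is binding.
At P = 8: Qd = 108 - 7·8 = 52 and Qs = 7·8 - 46 = 10.
Only 10 units reach the market. On the demand curve, the marginal buyer's willingness to pay at Q = 10 is (108 - 10)/7 = 14.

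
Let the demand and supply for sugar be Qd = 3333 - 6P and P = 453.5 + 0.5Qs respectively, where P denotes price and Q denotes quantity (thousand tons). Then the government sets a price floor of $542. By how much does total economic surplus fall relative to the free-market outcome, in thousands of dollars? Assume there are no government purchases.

1728

Rearranging supply gives Qs = 2P - 907. Setting quantity demanded equal to quantity supplied, 3333 - 6P = 2P - 907, gives P* = 530 and Q* = 153.
Since 542 > 530, the floor is binding.
At P = 542: Qd = 3333 - 6·542 = 81 and Qs = 2·542 - 907 = 177.
Quantity traded falls to 81. At Q = 81 the demand price is (3333 - 81)/6 = 542 and the supply price is (907 + 81)/2 = 494.
Deadweight loss = ½ · (542 - 494) · (153 - 81) = ½ · 48 · 72 = 1728.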